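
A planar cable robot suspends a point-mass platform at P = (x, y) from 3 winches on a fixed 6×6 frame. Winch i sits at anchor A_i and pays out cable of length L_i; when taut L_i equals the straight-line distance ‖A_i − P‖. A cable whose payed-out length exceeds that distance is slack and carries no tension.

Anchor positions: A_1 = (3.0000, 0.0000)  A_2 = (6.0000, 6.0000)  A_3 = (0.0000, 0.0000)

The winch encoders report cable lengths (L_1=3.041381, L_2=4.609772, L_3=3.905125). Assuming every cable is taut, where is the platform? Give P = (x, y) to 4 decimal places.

circle eqns → linear via eq_j − eq_1; set c_j = A_j·A_j − L_j²
c_1 = 9.0000+0.0000−9.2500 = -0.2500
-6.0000·x − 12.0000·y = c_1−c_2 = -51.0000
6.0000·x + 0.0000·y = c_1−c_3 = 15.0000
solve first two rows → x=2.5000, y=3.0000

(2.5000, 3.0000)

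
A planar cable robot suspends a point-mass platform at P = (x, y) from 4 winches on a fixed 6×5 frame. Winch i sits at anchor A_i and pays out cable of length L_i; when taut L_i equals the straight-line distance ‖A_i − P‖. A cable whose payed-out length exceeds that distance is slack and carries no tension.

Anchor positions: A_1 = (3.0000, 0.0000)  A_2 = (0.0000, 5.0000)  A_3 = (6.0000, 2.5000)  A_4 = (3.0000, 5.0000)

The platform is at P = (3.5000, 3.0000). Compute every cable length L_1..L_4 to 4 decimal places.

(3.0414, 4.0311, 2.5495, 2.0616)

L_1 = √((3.0000−3.5000)² + (0.0000−3.0000)²) = 3.0414
L_2 = √((0.0000−3.5000)² + (5.0000−3.0000)²) = 4.0311
L_3 = √((6.0000−3.5000)² + (2.5000−3.0000)²) = 2.5495
L_4 = √((3.0000−3.5000)² + (5.0000−3.0000)²) = 2.0616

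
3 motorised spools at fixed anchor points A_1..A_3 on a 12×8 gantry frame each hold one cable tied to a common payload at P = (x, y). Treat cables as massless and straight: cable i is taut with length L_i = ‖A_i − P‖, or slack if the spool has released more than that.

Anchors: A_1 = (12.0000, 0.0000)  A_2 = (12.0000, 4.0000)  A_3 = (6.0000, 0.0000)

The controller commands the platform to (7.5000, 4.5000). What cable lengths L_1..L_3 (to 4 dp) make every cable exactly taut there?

(6.3640, 4.5277, 4.7434)

L_1 = √((12.0000−7.5000)² + (0.0000−4.5000)²) = 6.3640
L_2 = √((12.0000−7.5000)² + (4.0000−4.5000)²) = 4.5277
L_3 = √((6.0000−7.5000)² + (0.0000−4.5000)²) = 4.7434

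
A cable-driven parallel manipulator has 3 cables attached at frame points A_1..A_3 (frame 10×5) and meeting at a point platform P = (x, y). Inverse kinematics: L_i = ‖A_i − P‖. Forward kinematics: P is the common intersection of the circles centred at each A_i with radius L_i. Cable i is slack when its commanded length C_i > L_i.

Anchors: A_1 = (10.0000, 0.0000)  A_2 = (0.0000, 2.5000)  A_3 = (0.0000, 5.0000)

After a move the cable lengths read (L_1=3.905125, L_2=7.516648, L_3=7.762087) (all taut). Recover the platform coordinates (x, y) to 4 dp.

(7.5000, 3.0000)

each cable: (A_i−P)·(A_i−P) = L_i²; let k_i = ‖A_i‖²−L_i²
k_1 = 100.0000+0.0000−15.2500 = 84.7500
row 1: 20.0000x − 5.0000y = 135.0000  (k_2=-50.2500)
row 2: 20.0000x − 10.0000y = 120.0000  (k_3=-35.2500)
Cramer on rows 1–2 → x = 7.5000, y = 3.0000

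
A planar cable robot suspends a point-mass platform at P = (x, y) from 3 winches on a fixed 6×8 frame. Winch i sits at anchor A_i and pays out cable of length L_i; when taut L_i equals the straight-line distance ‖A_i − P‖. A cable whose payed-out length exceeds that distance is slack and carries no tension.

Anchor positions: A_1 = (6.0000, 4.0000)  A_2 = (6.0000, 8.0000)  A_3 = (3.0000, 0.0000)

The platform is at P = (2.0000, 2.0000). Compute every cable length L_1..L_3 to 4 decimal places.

(4.4721, 7.2111, 2.2361)

L_1: Δ = A_1−P = (4.0000, 2.0000) → ‖Δ‖ = √20.0000 = 4.4721
L_2: Δ = A_2−P = (4.0000, 6.0000) → ‖Δ‖ = √52.0000 = 7.2111
L_3: Δ = A_3−P = (1.0000, -2.0000) → ‖Δ‖ = √5.0000 = 2.2361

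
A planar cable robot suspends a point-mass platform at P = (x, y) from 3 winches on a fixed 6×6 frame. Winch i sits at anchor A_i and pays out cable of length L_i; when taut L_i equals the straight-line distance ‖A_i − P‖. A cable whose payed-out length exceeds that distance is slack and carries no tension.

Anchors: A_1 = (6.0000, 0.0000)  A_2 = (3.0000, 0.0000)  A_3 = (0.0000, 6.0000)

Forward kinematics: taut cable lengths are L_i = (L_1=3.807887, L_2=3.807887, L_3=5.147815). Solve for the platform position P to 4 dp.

expand ‖A_i−P‖²=L_i² and subtract eq 1 (q_i ≔ ‖A_i‖²−L_i²)
q_1 = 36.0000+0.0000−14.5000 = 21.5000
eq1−eq2 → [6.0000  0.0000]·P = 27.0000
eq1−eq3 → [12.0000  -12.0000]·P = 12.0000
2×2 solve → P = (4.5000, 3.5000)

(4.5000, 3.5000)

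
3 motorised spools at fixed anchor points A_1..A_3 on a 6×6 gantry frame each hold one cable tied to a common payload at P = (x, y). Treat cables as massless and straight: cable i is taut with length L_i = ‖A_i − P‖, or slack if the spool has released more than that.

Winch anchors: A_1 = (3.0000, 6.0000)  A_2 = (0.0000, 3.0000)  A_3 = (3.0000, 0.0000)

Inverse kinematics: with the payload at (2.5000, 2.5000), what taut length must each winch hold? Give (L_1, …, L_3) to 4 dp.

cable 1: Δx=0.5000, Δy=3.5000; L_1 = √(Δx²+Δy²) = 3.5355
cable 2: Δx=-2.5000, Δy=0.5000; L_2 = √(Δx²+Δy²) = 2.5495
cable 3: Δx=0.5000, Δy=-2.5000; L_3 = √(Δx²+Δy²) = 2.5495

(3.5355, 2.5495, 2.5495)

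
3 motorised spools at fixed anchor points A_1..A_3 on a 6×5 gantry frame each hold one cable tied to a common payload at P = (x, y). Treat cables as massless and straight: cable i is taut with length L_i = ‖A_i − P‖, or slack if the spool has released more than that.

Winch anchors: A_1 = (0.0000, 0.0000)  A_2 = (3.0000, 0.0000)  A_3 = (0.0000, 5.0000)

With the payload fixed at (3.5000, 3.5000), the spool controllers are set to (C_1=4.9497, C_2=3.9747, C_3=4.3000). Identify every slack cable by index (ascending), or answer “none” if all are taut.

2, 3

cable 1: L_1 = ‖A_1−P‖ = 4.9497;  C_1 = 4.9497 → taut
cable 2: L_2 = ‖A_2−P‖ = 3.5355;  C_2 = 3.9747 → slack
cable 3: L_3 = ‖A_3−P‖ = 3.8079;  C_3 = 4.3000 → slack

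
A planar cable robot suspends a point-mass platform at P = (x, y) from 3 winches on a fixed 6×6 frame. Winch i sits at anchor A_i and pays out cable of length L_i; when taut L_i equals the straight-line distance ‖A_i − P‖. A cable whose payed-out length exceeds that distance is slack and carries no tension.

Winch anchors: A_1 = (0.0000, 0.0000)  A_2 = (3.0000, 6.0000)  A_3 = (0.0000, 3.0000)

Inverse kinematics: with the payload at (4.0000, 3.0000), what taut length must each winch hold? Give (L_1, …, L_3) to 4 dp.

L_1 = √((0.0000−4.0000)² + (0.0000−3.0000)²) = 5.0000
L_2 = √((3.0000−4.0000)² + (6.0000−3.0000)²) = 3.1623
L_3 = √((0.0000−4.0000)² + (3.0000−3.0000)²) = 4.0000

(5.0000, 3.1623, 4.0000)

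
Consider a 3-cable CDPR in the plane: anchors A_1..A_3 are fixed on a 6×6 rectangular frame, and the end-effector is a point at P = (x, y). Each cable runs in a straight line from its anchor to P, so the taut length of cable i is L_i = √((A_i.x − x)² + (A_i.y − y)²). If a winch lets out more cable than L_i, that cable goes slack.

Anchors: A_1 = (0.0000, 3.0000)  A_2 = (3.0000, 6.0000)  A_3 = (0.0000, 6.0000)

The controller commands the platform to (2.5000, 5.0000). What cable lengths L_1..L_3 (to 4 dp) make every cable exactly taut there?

(3.2016, 1.1180, 2.6926)

cable 1: Δx=-2.5000, Δy=-2.0000; L_1 = √(Δx²+Δy²) = 3.2016
cable 2: Δx=0.5000, Δy=1.0000; L_2 = √(Δx²+Δy²) = 1.1180
cable 3: Δx=-2.5000, Δy=1.0000; L_3 = √(Δx²+Δy²) = 2.6926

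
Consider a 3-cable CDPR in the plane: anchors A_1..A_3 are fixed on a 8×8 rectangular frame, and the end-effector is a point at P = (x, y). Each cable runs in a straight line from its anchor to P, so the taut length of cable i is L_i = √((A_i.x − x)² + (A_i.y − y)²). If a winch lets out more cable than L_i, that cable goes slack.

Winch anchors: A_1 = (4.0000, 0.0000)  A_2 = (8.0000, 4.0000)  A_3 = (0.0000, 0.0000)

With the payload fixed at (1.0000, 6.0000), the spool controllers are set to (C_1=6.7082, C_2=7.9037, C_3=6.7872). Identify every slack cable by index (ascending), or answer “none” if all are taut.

cable 1: √((3.0000)²+(-6.0000)²)=6.7082, C_1=6.7082: taut
cable 2: √((7.0000)²+(-2.0000)²)=7.2801, C_2=7.9037: slack
cable 3: √((-1.0000)²+(-6.0000)²)=6.0828, C_3=6.7872: slack

2, 3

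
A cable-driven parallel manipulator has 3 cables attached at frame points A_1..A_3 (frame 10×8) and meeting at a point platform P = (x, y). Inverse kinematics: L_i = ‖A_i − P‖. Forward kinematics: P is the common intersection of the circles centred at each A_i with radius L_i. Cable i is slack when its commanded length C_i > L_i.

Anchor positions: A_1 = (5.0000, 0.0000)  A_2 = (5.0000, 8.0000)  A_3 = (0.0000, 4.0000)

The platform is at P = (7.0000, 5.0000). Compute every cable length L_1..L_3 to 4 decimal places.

(5.3852, 3.6056, 7.0711)

L_1 = √((5.0000−7.0000)² + (0.0000−5.0000)²) = 5.3852
L_2 = √((5.0000−7.0000)² + (8.0000−5.0000)²) = 3.6056
L_3 = √((0.0000−7.0000)² + (4.0000−5.0000)²) = 7.0711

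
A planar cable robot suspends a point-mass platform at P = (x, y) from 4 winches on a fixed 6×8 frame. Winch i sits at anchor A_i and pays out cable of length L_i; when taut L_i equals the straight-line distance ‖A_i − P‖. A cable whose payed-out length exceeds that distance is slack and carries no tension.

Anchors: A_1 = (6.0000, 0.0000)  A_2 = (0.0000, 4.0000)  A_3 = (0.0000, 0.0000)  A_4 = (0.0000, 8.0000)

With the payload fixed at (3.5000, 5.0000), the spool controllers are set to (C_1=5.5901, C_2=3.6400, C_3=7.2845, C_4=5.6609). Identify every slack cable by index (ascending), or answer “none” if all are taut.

3, 4

cable 1: L_1 = ‖A_1−P‖ = 5.5902;  C_1 = 5.5901 → taut
cable 2: L_2 = ‖A_2−P‖ = 3.6401;  C_2 = 3.6400 → taut
cable 3: L_3 = ‖A_3−P‖ = 6.1033;  C_3 = 7.2845 → slack
cable 4: L_4 = ‖A_4−P‖ = 4.6098;  C_4 = 5.6609 → slack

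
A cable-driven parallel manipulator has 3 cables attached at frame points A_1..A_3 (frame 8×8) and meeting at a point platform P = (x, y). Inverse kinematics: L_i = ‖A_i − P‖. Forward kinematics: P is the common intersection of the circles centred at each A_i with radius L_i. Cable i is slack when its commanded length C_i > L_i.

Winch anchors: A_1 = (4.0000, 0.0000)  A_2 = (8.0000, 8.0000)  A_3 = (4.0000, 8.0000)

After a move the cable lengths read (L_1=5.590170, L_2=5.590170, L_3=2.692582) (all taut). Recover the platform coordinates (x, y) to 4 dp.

(3.0000, 5.5000)

each cable: (A_i−P)·(A_i−P) = L_i²; let c_i = ‖A_i‖²−L_i²
c_1 = 16.0000+0.0000−31.2500 = -15.2500
row 1: -8.0000x − 16.0000y = -112.0000  (c_2=96.7500)
row 2: 0.0000x − 16.0000y = -88.0000  (c_3=72.7500)
Cramer on rows 1–2 → x = 3.0000, y = 5.5000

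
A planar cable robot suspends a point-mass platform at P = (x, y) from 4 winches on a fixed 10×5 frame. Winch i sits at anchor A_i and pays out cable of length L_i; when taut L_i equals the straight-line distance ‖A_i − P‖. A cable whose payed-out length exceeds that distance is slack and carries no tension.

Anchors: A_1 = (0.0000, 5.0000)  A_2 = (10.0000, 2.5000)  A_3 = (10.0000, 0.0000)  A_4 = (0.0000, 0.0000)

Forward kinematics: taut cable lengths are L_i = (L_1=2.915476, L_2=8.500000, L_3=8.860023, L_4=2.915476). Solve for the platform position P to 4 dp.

(1.5000, 2.5000)

each cable: (A_i−P)·(A_i−P) = L_i²; let q_i = ‖A_i‖²−L_i²
q_1 = 0.0000+25.0000−8.5000 = 16.5000
row 1: -20.0000x + 5.0000y = -17.5000  (q_2=34.0000)
row 2: -20.0000x + 10.0000y = -5.0000  (q_3=21.5000)
row 3: 0.0000x + 10.0000y = 25.0000  (q_4=-8.5000)
Cramer on rows 1–2 → x = 1.5000, y = 2.5000
check cable 4: ‖A_4−P‖² = 8.5000 ≈ L_4² = 8.5000 ✓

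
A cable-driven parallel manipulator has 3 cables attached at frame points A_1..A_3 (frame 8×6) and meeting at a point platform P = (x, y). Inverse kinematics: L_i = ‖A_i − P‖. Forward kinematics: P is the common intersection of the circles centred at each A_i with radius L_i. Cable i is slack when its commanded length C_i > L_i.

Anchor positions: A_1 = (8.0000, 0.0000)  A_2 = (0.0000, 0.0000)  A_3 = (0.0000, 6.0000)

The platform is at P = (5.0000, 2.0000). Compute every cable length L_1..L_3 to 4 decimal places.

(3.6056, 5.3852, 6.4031)

L_1: Δ = A_1−P = (3.0000, -2.0000) → ‖Δ‖ = √13.0000 = 3.6056
L_2: Δ = A_2−P = (-5.0000, -2.0000) → ‖Δ‖ = √29.0000 = 5.3852
L_3: Δ = A_3−P = (-5.0000, 4.0000) → ‖Δ‖ = √41.0000 = 6.4031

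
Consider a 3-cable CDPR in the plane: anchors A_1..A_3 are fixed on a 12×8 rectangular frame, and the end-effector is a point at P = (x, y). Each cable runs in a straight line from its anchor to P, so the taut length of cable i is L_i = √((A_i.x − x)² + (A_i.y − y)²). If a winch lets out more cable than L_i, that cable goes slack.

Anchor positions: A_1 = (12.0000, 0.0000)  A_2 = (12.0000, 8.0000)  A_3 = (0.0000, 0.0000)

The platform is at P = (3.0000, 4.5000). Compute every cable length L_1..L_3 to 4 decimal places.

(10.0623, 9.6566, 5.4083)

L_1 = √((12.0000−3.0000)² + (0.0000−4.5000)²) = 10.0623
L_2 = √((12.0000−3.0000)² + (8.0000−4.5000)²) = 9.6566
L_3 = √((0.0000−3.0000)² + (0.0000−4.5000)²) = 5.4083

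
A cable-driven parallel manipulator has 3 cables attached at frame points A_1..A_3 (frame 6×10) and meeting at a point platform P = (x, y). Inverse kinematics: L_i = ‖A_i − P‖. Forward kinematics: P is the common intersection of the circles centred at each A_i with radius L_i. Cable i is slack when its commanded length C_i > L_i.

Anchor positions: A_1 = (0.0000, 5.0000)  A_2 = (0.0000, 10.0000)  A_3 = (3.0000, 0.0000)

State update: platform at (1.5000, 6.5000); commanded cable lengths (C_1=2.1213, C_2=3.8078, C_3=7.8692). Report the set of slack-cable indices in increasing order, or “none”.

3

cable 1: √((-1.5000)²+(-1.5000)²)=2.1213, C_1=2.1213: taut
cable 2: √((-1.5000)²+(3.5000)²)=3.8079, C_2=3.8078: taut
cable 3: √((1.5000)²+(-6.5000)²)=6.6708, C_3=7.8692: slack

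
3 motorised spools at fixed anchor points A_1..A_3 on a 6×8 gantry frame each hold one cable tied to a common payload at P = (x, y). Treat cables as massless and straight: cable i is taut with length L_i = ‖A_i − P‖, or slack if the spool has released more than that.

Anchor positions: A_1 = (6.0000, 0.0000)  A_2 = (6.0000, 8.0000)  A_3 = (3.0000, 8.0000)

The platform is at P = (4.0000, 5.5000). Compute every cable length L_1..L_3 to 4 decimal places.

L_1: Δ = A_1−P = (2.0000, -5.5000) → ‖Δ‖ = √34.2500 = 5.8523
L_2: Δ = A_2−P = (2.0000, 2.5000) → ‖Δ‖ = √10.2500 = 3.2016
L_3: Δ = A_3−P = (-1.0000, 2.5000) → ‖Δ‖ = √7.2500 = 2.6926

(5.8523, 3.2016, 2.6926)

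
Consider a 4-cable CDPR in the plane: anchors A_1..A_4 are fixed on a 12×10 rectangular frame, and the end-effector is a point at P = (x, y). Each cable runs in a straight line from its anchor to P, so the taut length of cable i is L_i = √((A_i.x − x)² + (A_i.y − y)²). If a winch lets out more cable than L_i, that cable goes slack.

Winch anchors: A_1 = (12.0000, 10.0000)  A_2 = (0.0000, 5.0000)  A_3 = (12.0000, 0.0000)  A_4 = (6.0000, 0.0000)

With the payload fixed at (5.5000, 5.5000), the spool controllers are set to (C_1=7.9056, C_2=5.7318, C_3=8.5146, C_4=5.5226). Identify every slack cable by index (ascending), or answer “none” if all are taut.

i=1: geometric 7.9057 vs commanded 7.9056 ⇒ taut
i=2: geometric 5.5227 vs commanded 5.7318 ⇒ slack
i=3: geometric 8.5147 vs commanded 8.5146 ⇒ taut
i=4: geometric 5.5227 vs commanded 5.5226 ⇒ taut

2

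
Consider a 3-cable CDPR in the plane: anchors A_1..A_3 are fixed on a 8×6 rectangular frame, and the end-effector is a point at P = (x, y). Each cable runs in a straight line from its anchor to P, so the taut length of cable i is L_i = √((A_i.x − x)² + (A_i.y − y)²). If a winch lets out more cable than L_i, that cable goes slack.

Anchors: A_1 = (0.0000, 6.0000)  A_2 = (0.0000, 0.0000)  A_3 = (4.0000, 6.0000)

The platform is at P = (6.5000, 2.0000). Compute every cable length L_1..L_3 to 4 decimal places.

(7.6322, 6.8007, 4.7170)

L_1 = √((0.0000−6.5000)² + (6.0000−2.0000)²) = 7.6322
L_2 = √((0.0000−6.5000)² + (0.0000−2.0000)²) = 6.8007
L_3 = √((4.0000−6.5000)² + (6.0000−2.0000)²) = 4.7170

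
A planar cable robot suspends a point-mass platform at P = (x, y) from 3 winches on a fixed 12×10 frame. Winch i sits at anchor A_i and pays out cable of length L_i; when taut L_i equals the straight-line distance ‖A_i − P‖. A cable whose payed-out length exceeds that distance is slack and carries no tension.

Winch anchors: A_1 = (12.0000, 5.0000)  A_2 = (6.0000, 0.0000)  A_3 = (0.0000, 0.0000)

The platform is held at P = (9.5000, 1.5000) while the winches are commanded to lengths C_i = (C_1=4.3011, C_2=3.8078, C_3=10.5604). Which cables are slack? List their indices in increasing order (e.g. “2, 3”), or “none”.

cable 1: L_1 = ‖A_1−P‖ = 4.3012;  C_1 = 4.3011 → taut
cable 2: L_2 = ‖A_2−P‖ = 3.8079;  C_2 = 3.8078 → taut
cable 3: L_3 = ‖A_3−P‖ = 9.6177;  C_3 = 10.5604 → slack

3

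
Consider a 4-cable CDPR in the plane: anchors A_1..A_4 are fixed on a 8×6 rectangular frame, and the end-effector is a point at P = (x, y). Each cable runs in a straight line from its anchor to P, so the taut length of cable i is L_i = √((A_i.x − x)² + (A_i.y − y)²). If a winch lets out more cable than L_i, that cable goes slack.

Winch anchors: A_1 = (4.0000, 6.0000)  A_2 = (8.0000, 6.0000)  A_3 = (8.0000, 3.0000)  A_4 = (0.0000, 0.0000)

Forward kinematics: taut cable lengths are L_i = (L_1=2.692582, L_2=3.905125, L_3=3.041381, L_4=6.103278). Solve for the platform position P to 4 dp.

(5.0000, 3.5000)

each cable: (A_i−P)·(A_i−P) = L_i²; let q_i = ‖A_i‖²−L_i²
q_1 = 16.0000+36.0000−7.2500 = 44.7500
row 1: -8.0000x + 0.0000y = -40.0000  (q_2=84.7500)
row 2: -8.0000x + 6.0000y = -19.0000  (q_3=63.7500)
row 3: 8.0000x + 12.0000y = 82.0000  (q_4=-37.2500)
Cramer on rows 1–2 → x = 5.0000, y = 3.5000
check cable 4: ‖A_4−P‖² = 37.2500 ≈ L_4² = 37.2500 ✓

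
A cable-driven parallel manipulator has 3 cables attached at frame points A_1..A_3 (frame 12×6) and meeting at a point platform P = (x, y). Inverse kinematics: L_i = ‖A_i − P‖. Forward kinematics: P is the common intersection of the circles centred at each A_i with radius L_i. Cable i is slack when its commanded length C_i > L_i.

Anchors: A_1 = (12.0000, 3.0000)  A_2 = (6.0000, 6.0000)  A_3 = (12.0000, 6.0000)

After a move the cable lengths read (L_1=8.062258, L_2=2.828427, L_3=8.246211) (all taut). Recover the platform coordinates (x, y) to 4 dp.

expand ‖A_i−P‖²=L_i² and subtract eq 1 (k_i ≔ ‖A_i‖²−L_i²)
k_1 = 144.0000+9.0000−65.0000 = 88.0000
eq1−eq2 → [12.0000  -6.0000]·P = 24.0000
eq1−eq3 → [0.0000  -6.0000]·P = -24.0000
2×2 solve → P = (4.0000, 4.0000)

(4.0000, 4.0000)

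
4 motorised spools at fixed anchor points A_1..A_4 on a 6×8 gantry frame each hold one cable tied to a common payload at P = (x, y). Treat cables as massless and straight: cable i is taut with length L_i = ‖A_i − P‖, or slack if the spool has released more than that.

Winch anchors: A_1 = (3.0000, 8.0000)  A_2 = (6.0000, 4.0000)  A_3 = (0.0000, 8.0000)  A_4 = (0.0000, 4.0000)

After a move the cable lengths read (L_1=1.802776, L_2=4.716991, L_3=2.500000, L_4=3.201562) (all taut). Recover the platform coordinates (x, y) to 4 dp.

each cable: (A_i−P)·(A_i−P) = L_i²; let c_i = ‖A_i‖²−L_i²
c_1 = 9.0000+64.0000−3.2500 = 69.7500
row 1: -6.0000x + 8.0000y = 40.0000  (c_2=29.7500)
row 2: 6.0000x + 0.0000y = 12.0000  (c_3=57.7500)
row 3: 6.0000x + 8.0000y = 64.0000  (c_4=5.7500)
Cramer on rows 1–2 → x = 2.0000, y = 6.5000
check cable 4: ‖A_4−P‖² = 10.2500 ≈ L_4² = 10.2500 ✓

(2.0000, 6.5000)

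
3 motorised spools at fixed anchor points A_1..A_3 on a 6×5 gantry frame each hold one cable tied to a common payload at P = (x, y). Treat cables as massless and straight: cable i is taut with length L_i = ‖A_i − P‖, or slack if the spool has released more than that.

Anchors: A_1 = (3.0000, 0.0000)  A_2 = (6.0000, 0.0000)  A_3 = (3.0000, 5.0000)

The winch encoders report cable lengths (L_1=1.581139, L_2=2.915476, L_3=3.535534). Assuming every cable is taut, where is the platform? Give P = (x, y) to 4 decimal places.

(3.5000, 1.5000)

each cable: (A_i−P)·(A_i−P) = L_i²; let q_i = ‖A_i‖²−L_i²
q_1 = 9.0000+0.0000−2.5000 = 6.5000
row 1: -6.0000x + 0.0000y = -21.0000  (q_2=27.5000)
row 2: 0.0000x − 10.0000y = -15.0000  (q_3=21.5000)
Cramer on rows 1–2 → x = 3.5000, y = 1.5000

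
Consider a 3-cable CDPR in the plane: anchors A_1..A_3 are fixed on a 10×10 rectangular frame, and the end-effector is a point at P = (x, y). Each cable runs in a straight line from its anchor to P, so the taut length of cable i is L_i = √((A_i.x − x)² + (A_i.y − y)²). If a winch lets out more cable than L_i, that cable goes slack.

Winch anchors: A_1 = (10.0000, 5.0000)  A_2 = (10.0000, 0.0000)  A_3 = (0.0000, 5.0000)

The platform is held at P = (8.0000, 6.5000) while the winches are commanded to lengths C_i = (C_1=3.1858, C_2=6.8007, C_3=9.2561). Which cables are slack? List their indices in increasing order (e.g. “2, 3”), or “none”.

1, 3

i=1: geometric 2.5000 vs commanded 3.1858 ⇒ slack
i=2: geometric 6.8007 vs commanded 6.8007 ⇒ taut
i=3: geometric 8.1394 vs commanded 9.2561 ⇒ slack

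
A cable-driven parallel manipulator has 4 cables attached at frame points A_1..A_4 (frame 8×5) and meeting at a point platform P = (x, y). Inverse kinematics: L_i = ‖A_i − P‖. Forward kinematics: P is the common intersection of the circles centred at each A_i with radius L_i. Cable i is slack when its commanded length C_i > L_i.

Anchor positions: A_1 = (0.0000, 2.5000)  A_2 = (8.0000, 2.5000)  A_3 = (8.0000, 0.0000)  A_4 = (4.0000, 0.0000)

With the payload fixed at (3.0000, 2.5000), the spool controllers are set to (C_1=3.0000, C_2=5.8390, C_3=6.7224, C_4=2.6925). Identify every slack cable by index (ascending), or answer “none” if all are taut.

cable 1: √((-3.0000)²+(0.0000)²)=3.0000, C_1=3.0000: taut
cable 2: √((5.0000)²+(0.0000)²)=5.0000, C_2=5.8390: slack
cable 3: √((5.0000)²+(-2.5000)²)=5.5902, C_3=6.7224: slack
cable 4: √((1.0000)²+(-2.5000)²)=2.6926, C_4=2.6925: taut

2, 3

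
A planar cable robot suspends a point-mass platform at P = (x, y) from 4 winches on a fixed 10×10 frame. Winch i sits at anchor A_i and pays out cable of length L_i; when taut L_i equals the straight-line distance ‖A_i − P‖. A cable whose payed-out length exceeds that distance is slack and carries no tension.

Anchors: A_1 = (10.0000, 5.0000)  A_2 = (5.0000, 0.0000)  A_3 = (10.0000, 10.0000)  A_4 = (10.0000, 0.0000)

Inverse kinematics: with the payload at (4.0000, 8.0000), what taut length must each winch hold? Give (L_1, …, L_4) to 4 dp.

(6.7082, 8.0623, 6.3246, 10.0000)

L_1 = √((10.0000−4.0000)² + (5.0000−8.0000)²) = 6.7082
L_2 = √((5.0000−4.0000)² + (0.0000−8.0000)²) = 8.0623
L_3 = √((10.0000−4.0000)² + (10.0000−8.0000)²) = 6.3246
L_4 = √((10.0000−4.0000)² + (0.0000−8.0000)²) = 10.0000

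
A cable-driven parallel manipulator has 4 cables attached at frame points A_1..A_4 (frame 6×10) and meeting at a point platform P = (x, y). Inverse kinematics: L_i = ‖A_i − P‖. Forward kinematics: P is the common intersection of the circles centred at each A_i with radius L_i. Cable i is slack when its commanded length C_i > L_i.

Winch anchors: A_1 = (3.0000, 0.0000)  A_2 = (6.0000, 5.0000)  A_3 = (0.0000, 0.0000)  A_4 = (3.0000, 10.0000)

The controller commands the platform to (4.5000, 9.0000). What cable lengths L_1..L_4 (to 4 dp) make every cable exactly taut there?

(9.1241, 4.2720, 10.0623, 1.8028)

L_1 = √((3.0000−4.5000)² + (0.0000−9.0000)²) = 9.1241
L_2 = √((6.0000−4.5000)² + (5.0000−9.0000)²) = 4.2720
L_3 = √((0.0000−4.5000)² + (0.0000−9.0000)²) = 10.0623
L_4 = √((3.0000−4.5000)² + (10.0000−9.0000)²) = 1.8028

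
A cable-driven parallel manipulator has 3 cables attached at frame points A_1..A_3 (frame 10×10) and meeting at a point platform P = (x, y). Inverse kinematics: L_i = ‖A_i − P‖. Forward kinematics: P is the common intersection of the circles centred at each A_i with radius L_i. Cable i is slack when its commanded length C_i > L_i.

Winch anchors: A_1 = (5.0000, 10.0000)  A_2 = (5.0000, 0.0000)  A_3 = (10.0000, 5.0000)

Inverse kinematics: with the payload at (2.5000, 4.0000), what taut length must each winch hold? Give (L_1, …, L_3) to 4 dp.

L_1: Δ = A_1−P = (2.5000, 6.0000) → ‖Δ‖ = √42.2500 = 6.5000
L_2: Δ = A_2−P = (2.5000, -4.0000) → ‖Δ‖ = √22.2500 = 4.7170
L_3: Δ = A_3−P = (7.5000, 1.0000) → ‖Δ‖ = √57.2500 = 7.5664

(6.5000, 4.7170, 7.5664)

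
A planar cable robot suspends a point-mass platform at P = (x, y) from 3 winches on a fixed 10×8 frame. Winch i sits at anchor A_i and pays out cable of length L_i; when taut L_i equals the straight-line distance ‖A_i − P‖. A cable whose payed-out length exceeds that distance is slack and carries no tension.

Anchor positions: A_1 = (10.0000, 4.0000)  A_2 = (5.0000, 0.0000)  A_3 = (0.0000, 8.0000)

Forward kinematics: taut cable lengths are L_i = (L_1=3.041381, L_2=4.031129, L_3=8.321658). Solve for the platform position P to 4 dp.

circle eqns → linear via eq_j − eq_1; set c_j = A_j·A_j − L_j²
c_1 = 100.0000+16.0000−9.2500 = 106.7500
10.0000·x + 8.0000·y = c_1−c_2 = 98.0000
20.0000·x − 8.0000·y = c_1−c_3 = 112.0000
solve first two rows → x=7.0000, y=3.5000

(7.0000, 3.5000)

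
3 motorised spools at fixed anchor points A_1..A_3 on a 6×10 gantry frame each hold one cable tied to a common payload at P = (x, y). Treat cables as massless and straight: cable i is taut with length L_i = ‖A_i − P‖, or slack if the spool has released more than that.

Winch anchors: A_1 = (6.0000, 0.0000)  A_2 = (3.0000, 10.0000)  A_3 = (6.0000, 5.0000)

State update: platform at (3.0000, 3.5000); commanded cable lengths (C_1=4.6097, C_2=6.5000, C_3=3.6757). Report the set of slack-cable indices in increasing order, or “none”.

cable 1: L_1 = ‖A_1−P‖ = 4.6098;  C_1 = 4.6097 → taut
cable 2: L_2 = ‖A_2−P‖ = 6.5000;  C_2 = 6.5000 → taut
cable 3: L_3 = ‖A_3−P‖ = 3.3541;  C_3 = 3.6757 → slack

3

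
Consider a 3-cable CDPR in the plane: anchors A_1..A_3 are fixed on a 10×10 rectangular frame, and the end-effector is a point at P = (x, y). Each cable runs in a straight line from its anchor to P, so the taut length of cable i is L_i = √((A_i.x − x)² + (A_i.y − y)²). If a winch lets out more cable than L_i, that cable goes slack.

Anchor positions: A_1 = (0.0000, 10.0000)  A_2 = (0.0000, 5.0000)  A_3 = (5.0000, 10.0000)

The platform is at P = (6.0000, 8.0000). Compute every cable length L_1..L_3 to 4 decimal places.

(6.3246, 6.7082, 2.2361)

L_1 = √((0.0000−6.0000)² + (10.0000−8.0000)²) = 6.3246
L_2 = √((0.0000−6.0000)² + (5.0000−8.0000)²) = 6.7082
L_3 = √((5.0000−6.0000)² + (10.0000−8.0000)²) = 2.2361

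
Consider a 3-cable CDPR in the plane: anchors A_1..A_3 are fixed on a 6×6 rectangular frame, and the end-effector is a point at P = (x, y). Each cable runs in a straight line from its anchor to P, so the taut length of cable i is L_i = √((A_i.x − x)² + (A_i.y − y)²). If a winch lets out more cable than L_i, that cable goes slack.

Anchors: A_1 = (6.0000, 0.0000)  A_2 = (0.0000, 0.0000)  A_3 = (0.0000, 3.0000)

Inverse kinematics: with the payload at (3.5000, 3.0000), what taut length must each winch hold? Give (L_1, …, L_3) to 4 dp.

L_1: Δ = A_1−P = (2.5000, -3.0000) → ‖Δ‖ = √15.2500 = 3.9051
L_2: Δ = A_2−P = (-3.5000, -3.0000) → ‖Δ‖ = √21.2500 = 4.6098
L_3: Δ = A_3−P = (-3.5000, 0.0000) → ‖Δ‖ = √12.2500 = 3.5000

(3.9051, 4.6098, 3.5000)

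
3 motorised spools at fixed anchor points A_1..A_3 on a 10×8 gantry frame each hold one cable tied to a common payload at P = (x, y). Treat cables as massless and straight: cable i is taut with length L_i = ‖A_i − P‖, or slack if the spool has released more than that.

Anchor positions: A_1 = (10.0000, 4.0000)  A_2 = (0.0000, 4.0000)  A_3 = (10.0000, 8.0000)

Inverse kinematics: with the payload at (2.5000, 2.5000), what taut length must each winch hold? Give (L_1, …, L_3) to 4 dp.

L_1: Δ = A_1−P = (7.5000, 1.5000) → ‖Δ‖ = √58.5000 = 7.6485
L_2: Δ = A_2−P = (-2.5000, 1.5000) → ‖Δ‖ = √8.5000 = 2.9155
L_3: Δ = A_3−P = (7.5000, 5.5000) → ‖Δ‖ = √86.5000 = 9.3005

(7.6485, 2.9155, 9.3005)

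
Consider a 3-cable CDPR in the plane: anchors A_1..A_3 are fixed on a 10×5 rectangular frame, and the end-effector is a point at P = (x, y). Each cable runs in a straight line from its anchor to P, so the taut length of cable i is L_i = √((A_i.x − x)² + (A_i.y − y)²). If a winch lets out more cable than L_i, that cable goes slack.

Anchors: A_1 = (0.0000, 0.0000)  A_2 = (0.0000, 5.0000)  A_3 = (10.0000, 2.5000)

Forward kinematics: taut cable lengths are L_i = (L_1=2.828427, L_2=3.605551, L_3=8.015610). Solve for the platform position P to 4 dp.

each cable: (A_i−P)·(A_i−P) = L_i²; let q_i = ‖A_i‖²−L_i²
q_1 = 0.0000+0.0000−8.0000 = -8.0000
row 1: 0.0000x − 10.0000y = -20.0000  (q_2=12.0000)
row 2: -20.0000x − 5.0000y = -50.0000  (q_3=42.0000)
Cramer on rows 1–2 → x = 2.0000, y = 2.0000

(2.0000, 2.0000)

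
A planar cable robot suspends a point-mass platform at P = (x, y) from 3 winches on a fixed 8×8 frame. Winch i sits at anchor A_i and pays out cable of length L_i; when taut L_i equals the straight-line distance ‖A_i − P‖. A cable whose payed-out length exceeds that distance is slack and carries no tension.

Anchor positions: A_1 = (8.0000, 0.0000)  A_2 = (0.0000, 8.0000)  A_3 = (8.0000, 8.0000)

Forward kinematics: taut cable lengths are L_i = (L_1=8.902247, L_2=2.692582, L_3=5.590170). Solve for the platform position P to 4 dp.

(2.5000, 7.0000)

circle eqns → linear via eq_j − eq_1; set c_j = A_j·A_j − L_j²
c_1 = 64.0000+0.0000−79.2500 = -15.2500
16.0000·x − 16.0000·y = c_1−c_2 = -72.0000
0.0000·x − 16.0000·y = c_1−c_3 = -112.0000
solve first two rows → x=2.5000, y=7.0000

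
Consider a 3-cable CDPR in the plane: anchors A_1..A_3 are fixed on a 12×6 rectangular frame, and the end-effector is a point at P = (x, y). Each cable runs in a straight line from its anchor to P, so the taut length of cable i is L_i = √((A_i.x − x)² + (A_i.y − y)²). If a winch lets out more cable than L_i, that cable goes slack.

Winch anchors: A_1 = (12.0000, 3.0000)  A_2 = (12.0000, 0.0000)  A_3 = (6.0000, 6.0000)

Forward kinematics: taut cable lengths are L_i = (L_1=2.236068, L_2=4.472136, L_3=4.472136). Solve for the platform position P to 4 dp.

each cable: (A_i−P)·(A_i−P) = L_i²; let q_i = ‖A_i‖²−L_i²
q_1 = 144.0000+9.0000−5.0000 = 148.0000
row 1: 0.0000x + 6.0000y = 24.0000  (q_2=124.0000)
row 2: 12.0000x − 6.0000y = 96.0000  (q_3=52.0000)
Cramer on rows 1–2 → x = 10.0000, y = 4.0000

(10.0000, 4.0000)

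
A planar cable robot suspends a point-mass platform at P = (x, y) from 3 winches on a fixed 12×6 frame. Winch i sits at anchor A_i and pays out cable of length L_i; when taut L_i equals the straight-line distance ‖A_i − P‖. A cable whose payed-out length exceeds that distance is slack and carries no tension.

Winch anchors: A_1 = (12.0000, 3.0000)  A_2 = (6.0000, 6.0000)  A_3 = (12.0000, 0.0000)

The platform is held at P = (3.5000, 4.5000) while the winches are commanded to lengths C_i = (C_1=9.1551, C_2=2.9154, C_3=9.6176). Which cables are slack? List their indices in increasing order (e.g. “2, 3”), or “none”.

i=1: geometric 8.6313 vs commanded 9.1551 ⇒ slack
i=2: geometric 2.9155 vs commanded 2.9154 ⇒ taut
i=3: geometric 9.6177 vs commanded 9.6176 ⇒ taut

1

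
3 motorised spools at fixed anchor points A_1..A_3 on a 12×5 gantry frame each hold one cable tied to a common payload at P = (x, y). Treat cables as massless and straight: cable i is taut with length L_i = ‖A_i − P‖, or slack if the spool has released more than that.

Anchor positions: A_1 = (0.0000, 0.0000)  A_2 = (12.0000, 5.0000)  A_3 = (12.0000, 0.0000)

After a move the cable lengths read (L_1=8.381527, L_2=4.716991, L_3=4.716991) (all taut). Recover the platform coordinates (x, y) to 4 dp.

(8.0000, 2.5000)

expand ‖A_i−P‖²=L_i² and subtract eq 1 (c_i ≔ ‖A_i‖²−L_i²)
c_1 = 0.0000+0.0000−70.2500 = -70.2500
eq1−eq2 → [-24.0000  -10.0000]·P = -217.0000
eq1−eq3 → [-24.0000  0.0000]·P = -192.0000
2×2 solve → P = (8.0000, 2.5000)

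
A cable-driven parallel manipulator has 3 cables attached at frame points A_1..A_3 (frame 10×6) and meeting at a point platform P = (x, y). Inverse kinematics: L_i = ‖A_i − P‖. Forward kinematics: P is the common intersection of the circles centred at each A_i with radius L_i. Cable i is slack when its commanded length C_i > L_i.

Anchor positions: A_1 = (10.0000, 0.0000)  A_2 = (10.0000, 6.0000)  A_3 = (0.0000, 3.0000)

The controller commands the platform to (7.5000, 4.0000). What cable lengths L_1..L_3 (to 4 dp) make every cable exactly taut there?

L_1 = √((10.0000−7.5000)² + (0.0000−4.0000)²) = 4.7170
L_2 = √((10.0000−7.5000)² + (6.0000−4.0000)²) = 3.2016
L_3 = √((0.0000−7.5000)² + (3.0000−4.0000)²) = 7.5664

(4.7170, 3.2016, 7.5664)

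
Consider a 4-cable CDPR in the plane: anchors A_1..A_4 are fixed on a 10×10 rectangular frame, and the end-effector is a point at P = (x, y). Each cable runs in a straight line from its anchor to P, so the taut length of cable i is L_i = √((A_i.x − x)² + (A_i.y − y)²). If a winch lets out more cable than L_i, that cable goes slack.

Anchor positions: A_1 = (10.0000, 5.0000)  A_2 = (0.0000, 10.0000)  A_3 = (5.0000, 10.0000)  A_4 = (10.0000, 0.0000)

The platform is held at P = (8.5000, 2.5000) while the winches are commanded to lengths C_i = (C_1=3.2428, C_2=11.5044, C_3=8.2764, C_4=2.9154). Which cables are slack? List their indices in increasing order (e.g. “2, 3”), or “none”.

1, 2

i=1: geometric 2.9155 vs commanded 3.2428 ⇒ slack
i=2: geometric 11.3358 vs commanded 11.5044 ⇒ slack
i=3: geometric 8.2765 vs commanded 8.2764 ⇒ taut
i=4: geometric 2.9155 vs commanded 2.9154 ⇒ taut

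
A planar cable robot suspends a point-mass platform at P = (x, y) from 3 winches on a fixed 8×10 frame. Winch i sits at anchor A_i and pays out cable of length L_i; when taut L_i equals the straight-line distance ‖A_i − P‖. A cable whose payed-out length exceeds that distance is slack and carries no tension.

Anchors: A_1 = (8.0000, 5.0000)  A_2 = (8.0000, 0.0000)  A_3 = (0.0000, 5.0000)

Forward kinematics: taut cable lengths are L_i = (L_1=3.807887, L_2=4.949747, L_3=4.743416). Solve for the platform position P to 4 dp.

(4.5000, 3.5000)

expand ‖A_i−P‖²=L_i² and subtract eq 1 (k_i ≔ ‖A_i‖²−L_i²)
k_1 = 64.0000+25.0000−14.5000 = 74.5000
eq1−eq2 → [0.0000  10.0000]·P = 35.0000
eq1−eq3 → [16.0000  0.0000]·P = 72.0000
2×2 solve → P = (4.5000, 3.5000)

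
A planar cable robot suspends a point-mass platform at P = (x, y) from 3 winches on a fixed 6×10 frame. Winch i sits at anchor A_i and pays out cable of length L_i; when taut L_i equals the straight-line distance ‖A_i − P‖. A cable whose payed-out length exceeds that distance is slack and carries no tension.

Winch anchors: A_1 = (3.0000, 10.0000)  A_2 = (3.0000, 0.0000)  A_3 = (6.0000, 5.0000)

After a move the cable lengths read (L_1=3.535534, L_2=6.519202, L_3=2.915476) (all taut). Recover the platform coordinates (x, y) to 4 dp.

(3.5000, 6.5000)

expand ‖A_i−P‖²=L_i² and subtract eq 1 (k_i ≔ ‖A_i‖²−L_i²)
k_1 = 9.0000+100.0000−12.5000 = 96.5000
eq1−eq2 → [0.0000  20.0000]·P = 130.0000
eq1−eq3 → [-6.0000  10.0000]·P = 44.0000
2×2 solve → P = (3.5000, 6.5000)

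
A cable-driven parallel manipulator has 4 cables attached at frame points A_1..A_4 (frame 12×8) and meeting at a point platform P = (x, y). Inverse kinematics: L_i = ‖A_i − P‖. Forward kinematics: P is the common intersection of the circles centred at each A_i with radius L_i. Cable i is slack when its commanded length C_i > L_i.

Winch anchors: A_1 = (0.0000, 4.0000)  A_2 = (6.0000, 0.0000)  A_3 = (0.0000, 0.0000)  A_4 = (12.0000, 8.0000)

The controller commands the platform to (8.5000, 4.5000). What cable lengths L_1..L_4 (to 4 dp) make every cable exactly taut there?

(8.5147, 5.1478, 9.6177, 4.9497)

cable 1: Δx=-8.5000, Δy=-0.5000; L_1 = √(Δx²+Δy²) = 8.5147
cable 2: Δx=-2.5000, Δy=-4.5000; L_2 = √(Δx²+Δy²) = 5.1478
cable 3: Δx=-8.5000, Δy=-4.5000; L_3 = √(Δx²+Δy²) = 9.6177
cable 4: Δx=3.5000, Δy=3.5000; L_4 = √(Δx²+Δy²) = 4.9497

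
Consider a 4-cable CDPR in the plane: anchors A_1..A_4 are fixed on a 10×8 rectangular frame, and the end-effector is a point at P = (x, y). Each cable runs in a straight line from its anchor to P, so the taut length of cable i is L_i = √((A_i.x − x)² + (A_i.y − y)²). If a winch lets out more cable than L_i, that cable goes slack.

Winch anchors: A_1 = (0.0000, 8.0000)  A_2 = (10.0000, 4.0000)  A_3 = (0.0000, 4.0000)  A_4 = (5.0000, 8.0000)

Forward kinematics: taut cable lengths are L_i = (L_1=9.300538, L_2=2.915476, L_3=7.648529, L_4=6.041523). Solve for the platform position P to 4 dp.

(7.5000, 2.5000)

each cable: (A_i−P)·(A_i−P) = L_i²; let q_i = ‖A_i‖²−L_i²
q_1 = 0.0000+64.0000−86.5000 = -22.5000
row 1: -20.0000x + 8.0000y = -130.0000  (q_2=107.5000)
row 2: 0.0000x + 8.0000y = 20.0000  (q_3=-42.5000)
row 3: -10.0000x + 0.0000y = -75.0000  (q_4=52.5000)
Cramer on rows 1–2 → x = 7.5000, y = 2.5000
check cable 4: ‖A_4−P‖² = 36.5000 ≈ L_4² = 36.5000 ✓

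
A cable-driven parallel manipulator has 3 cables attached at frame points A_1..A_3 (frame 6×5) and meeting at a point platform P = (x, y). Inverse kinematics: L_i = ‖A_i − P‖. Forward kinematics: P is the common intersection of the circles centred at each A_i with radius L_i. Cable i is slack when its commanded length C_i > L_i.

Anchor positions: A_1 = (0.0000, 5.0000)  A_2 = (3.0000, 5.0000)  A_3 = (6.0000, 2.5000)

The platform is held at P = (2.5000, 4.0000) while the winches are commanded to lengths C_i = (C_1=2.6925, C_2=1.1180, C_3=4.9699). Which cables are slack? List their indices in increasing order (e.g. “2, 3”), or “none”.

cable 1: L_1 = ‖A_1−P‖ = 2.6926;  C_1 = 2.6925 → taut
cable 2: L_2 = ‖A_2−P‖ = 1.1180;  C_2 = 1.1180 → taut
cable 3: L_3 = ‖A_3−P‖ = 3.8079;  C_3 = 4.9699 → slack

3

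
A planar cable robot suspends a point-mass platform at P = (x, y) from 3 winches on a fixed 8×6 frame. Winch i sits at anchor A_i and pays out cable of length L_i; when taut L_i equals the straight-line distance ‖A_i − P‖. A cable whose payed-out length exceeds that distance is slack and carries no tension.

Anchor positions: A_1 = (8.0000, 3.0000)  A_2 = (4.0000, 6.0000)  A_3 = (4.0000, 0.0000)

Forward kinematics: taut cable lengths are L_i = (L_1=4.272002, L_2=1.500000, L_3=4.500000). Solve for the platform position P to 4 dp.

circle eqns → linear via eq_j − eq_1; set k_j = A_j·A_j − L_j²
k_1 = 64.0000+9.0000−18.2500 = 54.7500
8.0000·x − 6.0000·y = k_1−k_2 = 5.0000
8.0000·x + 6.0000·y = k_1−k_3 = 59.0000
solve first two rows → x=4.0000, y=4.5000

(4.0000, 4.5000)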